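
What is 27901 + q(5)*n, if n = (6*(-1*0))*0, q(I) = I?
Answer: 27901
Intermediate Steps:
n = 0 (n = (6*0)*0 = 0*0 = 0)
27901 + q(5)*n = 27901 + 5*0 = 27901 + 0 = 27901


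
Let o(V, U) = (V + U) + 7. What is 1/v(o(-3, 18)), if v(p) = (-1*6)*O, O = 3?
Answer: -1/18 ≈ -0.055556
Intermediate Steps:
o(V, U) = 7 + U + V (o(V, U) = (U + V) + 7 = 7 + U + V)
v(p) = -18 (v(p) = -1*6*3 = -6*3 = -18)
1/v(o(-3, 18)) = 1/(-18) = -1/18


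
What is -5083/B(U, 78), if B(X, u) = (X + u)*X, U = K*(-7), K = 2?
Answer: 5083/896 ≈ 5.6730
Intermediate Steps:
U = -14 (U = 2*(-7) = -14)
B(X, u) = X*(X + u)
-5083/B(U, 78) = -5083*(-1/(14*(-14 + 78))) = -5083/((-14*64)) = -5083/(-896) = -5083*(-1/896) = 5083/896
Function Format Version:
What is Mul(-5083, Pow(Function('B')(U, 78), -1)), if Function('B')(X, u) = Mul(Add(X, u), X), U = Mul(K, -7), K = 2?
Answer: Rational(5083, 896) ≈ 5.6730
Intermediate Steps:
U = -14 (U = Mul(2, -7) = -14)
Function('B')(X, u) = Mul(X, Add(X, u))
Mul(-5083, Pow(Function('B')(U, 78), -1)) = Mul(-5083, Pow(Mul(-14, Add(-14, 78)), -1)) = Mul(-5083, Pow(Mul(-14, 64), -1)) = Mul(-5083, Pow(-896, -1)) = Mul(-5083, Rational(-1, 896)) = Rational(5083, 896)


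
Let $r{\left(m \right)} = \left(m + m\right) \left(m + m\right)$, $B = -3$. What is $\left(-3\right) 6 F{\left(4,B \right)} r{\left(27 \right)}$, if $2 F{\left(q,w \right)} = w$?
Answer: $78732$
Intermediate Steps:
$F{\left(q,w \right)} = \frac{w}{2}$
$r{\left(m \right)} = 4 m^{2}$ ($r{\left(m \right)} = 2 m 2 m = 4 m^{2}$)
$\left(-3\right) 6 F{\left(4,B \right)} r{\left(27 \right)} = \left(-3\right) 6 \cdot \frac{1}{2} \left(-3\right) 4 \cdot 27^{2} = \left(-18\right) \left(- \frac{3}{2}\right) 4 \cdot 729 = 27 \cdot 2916 = 78732$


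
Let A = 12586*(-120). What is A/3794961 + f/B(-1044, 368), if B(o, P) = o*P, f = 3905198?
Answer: -88507626257/8379273888 ≈ -10.563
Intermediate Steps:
A = -1510320
B(o, P) = P*o
A/3794961 + f/B(-1044, 368) = -1510320/3794961 + 3905198/((368*(-1044))) = -1510320*1/3794961 + 3905198/(-384192) = -503440/1264987 + 3905198*(-1/384192) = -503440/1264987 - 67331/6624 = -88507626257/8379273888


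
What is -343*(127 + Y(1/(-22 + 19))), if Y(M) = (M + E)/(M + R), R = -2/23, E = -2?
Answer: -1318492/29 ≈ -45465.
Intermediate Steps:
R = -2/23 (R = -2*1/23 = -2/23 ≈ -0.086957)
Y(M) = (-2 + M)/(-2/23 + M) (Y(M) = (M - 2)/(M - 2/23) = (-2 + M)/(-2/23 + M))
-343*(127 + Y(1/(-22 + 19))) = -343*(127 + 23*(-2 + 1/(-22 + 19))/(-2 + 23/(-22 + 19))) = -343*(127 + 23*(-2 + 1/(-3))/(-2 + 23/(-3))) = -343*(127 + 23*(-2 - ⅓)/(-2 + 23*(-⅓))) = -343*(127 + 23*(-7/3)/(-2 - 23/3)) = -343*(127 + 23*(-7/3)/(-29/3)) = -343*(127 + 23*(-3/29)*(-7/3)) = -343*(127 + 161/29) = -343*3844/29 = -1318492/29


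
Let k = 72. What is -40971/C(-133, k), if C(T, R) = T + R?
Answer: 40971/61 ≈ 671.66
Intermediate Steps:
C(T, R) = R + T
-40971/C(-133, k) = -40971/(72 - 133) = -40971/(-61) = -40971*(-1/61) = 40971/61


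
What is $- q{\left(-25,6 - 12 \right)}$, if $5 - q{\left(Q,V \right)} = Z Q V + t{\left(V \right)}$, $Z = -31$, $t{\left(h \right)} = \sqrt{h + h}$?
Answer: $-4655 + 2 i \sqrt{3} \approx -4655.0 + 3.4641 i$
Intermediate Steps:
$t{\left(h \right)} = \sqrt{2} \sqrt{h}$ ($t{\left(h \right)} = \sqrt{2 h} = \sqrt{2} \sqrt{h}$)
$q{\left(Q,V \right)} = 5 - \sqrt{2} \sqrt{V} + 31 Q V$ ($q{\left(Q,V \right)} = 5 - \left(- 31 Q V + \sqrt{2} \sqrt{V}\right) = 5 - \left(\sqrt{2} \sqrt{V} - 31 Q V\right) = 5 + \left(- \sqrt{2} \sqrt{V} + 31 Q V\right) = 5 - \sqrt{2} \sqrt{V} + 31 Q V$)
$- q{\left(-25,6 - 12 \right)} = - (5 - \sqrt{2} \sqrt{6 - 12} + 31 \left(-25\right) \left(6 - 12\right)) = - (5 - \sqrt{2} \sqrt{-6} + 31 \left(-25\right) \left(-6\right)) = - (5 - \sqrt{2} i \sqrt{6} + 4650) = - (5 - 2 i \sqrt{3} + 4650) = - (4655 - 2 i \sqrt{3}) = -4655 + 2 i \sqrt{3}$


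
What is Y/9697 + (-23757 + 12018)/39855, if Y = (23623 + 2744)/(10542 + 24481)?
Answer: -1328575069708/4511825541835 ≈ -0.29447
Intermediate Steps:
Y = 26367/35023 ≈ 0.75285
Y/9697 + (-23757 + 12018)/39855 = (26367/35023)/9697 + (-23757 + 12018)/39855 = (26367/35023)*(1/9697) - 11739*1/39855 = 26367/339618031 - 3913/13285 = -1328575069708/4511825541835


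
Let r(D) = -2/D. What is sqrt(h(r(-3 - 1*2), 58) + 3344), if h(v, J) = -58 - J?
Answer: 2*sqrt(807) ≈ 56.815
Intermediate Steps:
sqrt(h(r(-3 - 1*2), 58) + 3344) = sqrt((-58 - 1*58) + 3344) = sqrt((-58 - 58) + 3344) = sqrt(-116 + 3344) = sqrt(3228) = 2*sqrt(807)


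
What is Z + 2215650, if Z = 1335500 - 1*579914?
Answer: 2971236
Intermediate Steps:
Z = 755586 (Z = 1335500 - 579914 = 755586)
Z + 2215650 = 755586 + 2215650 = 2971236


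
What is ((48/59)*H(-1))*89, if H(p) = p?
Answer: -4272/59 ≈ -72.407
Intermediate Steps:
((48/59)*H(-1))*89 = ((48/59)*(-1))*89 = -48/59*89 = -4272/59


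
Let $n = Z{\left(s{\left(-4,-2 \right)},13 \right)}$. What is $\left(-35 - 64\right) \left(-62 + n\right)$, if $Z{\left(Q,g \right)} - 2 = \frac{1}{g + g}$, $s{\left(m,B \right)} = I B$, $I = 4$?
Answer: $\frac{154341}{26} \approx 5936.2$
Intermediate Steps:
$s{\left(m,B \right)} = 4 B$
$Z{\left(Q,g \right)} = 2 + \frac{1}{2 g}$ ($Z{\left(Q,g \right)} = 2 + \frac{1}{g + g} = 2 + \frac{1}{2 g}$)
$n = \frac{53}{26}$ ($n = 2 + \frac{1}{2 \cdot 13} = 2 + \frac{1}{2} \cdot \frac{1}{13} = 2 + \frac{1}{26} = \frac{53}{26} \approx 2.0385$)
$\left(-35 - 64\right) \left(-62 + n\right) = \left(-35 - 64\right) \left(-62 + \frac{53}{26}\right) = \left(-35 - 64\right) \left(- \frac{1559}{26}\right) = \left(-99\right) \left(- \frac{1559}{26}\right) = \frac{154341}{26}$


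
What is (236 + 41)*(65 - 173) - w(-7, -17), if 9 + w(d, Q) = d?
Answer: -29900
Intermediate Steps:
w(d, Q) = -9 + d
(236 + 41)*(65 - 173) - w(-7, -17) = (236 + 41)*(65 - 173) - (-9 - 7) = 277*(-108) - 1*(-16) = -29916 + 16 = -29900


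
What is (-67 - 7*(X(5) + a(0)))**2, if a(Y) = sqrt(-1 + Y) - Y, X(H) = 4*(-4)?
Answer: 1976 - 630*I ≈ 1976.0 - 630.0*I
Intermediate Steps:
X(H) = -16
(-67 - 7*(X(5) + a(0)))**2 = (-67 - 7*(-16 + (sqrt(-1 + 0) - 1*0)))**2 = (-67 - 7*(-16 + (sqrt(-1) + 0)))**2 = (-67 - 7*(-16 + (I + 0)))**2 = (-67 - 7*(-16 + I))**2 = (-67 + (112 - 7*I))**2 = (45 - 7*I)**2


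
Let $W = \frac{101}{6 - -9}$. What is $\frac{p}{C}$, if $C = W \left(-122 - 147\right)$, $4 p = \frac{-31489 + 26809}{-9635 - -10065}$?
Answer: $\frac{1755}{1168267} \approx 0.0015022$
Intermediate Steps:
$W = \frac{101}{15}$ ($W = \frac{101}{6 + 9} = \frac{101}{15} \approx 6.7333$)
$p = - \frac{117}{43}$ ($p = \frac{\left(-31489 + 26809\right) \frac{1}{-9635 - -10065}}{4} = \frac{\left(-4680\right) \frac{1}{-9635 + \left(-3262 + 13327\right)}}{4} = \frac{\left(-4680\right) \frac{1}{-9635 + 10065}}{4} = \frac{\left(-4680\right) \frac{1}{430}}{4} = \frac{1}{4} \left(- \frac{468}{43}\right) = - \frac{117}{43} \approx -2.7209$)
$C = - \frac{27169}{15}$ ($C = \frac{101 \left(-122 - 147\right)}{15} = \frac{101}{15} \left(-269\right) = - \frac{27169}{15} \approx -1811.3$)
$\frac{p}{C} = - \frac{117}{43 \left(- \frac{27169}{15}\right)} = \left(- \frac{117}{43}\right) \left(- \frac{15}{27169}\right) = \frac{1755}{1168267}$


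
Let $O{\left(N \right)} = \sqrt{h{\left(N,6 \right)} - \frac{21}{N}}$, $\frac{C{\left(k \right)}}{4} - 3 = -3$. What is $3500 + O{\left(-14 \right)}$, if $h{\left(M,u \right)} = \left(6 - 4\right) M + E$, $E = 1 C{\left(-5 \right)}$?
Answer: $3500 + \frac{i \sqrt{106}}{2} \approx 3500.0 + 5.1478 i$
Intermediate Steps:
$C{\left(k \right)} = 0$ ($C{\left(k \right)} = 12 + 4 \left(-3\right) = 12 - 12 = 0$)
$E = 0$ ($E = 1 \cdot 0 = 0$)
$h{\left(M,u \right)} = 2 M$ ($h{\left(M,u \right)} = \left(6 - 4\right) M + 0 = 2 M + 0 = 2 M$)
$O{\left(N \right)} = \sqrt{- \frac{21}{N} + 2 N}$ ($O{\left(N \right)} = \sqrt{2 N - \frac{21}{N}} = \sqrt{- \frac{21}{N} + 2 N}$)
$3500 + O{\left(-14 \right)} = 3500 + \sqrt{- \frac{21}{-14} + 2 \left(-14\right)} = 3500 + \sqrt{\left(-21\right) \left(- \frac{1}{14}\right) - 28} = 3500 + \sqrt{\frac{3}{2} - 28} = 3500 + \sqrt{- \frac{53}{2}} = 3500 + \frac{i \sqrt{106}}{2}$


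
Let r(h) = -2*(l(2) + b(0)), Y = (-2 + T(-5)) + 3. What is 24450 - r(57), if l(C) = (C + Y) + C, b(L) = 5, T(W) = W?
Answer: 24460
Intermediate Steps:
Y = -4 (Y = (-2 - 5) + 3 = -7 + 3 = -4)
l(C) = -4 + 2*C (l(C) = (C - 4) + C = (-4 + C) + C = -4 + 2*C)
r(h) = -10 (r(h) = -2*((-4 + 2*2) + 5) = -2*((-4 + 4) + 5) = -2*(0 + 5) = -2*5 = -10)
24450 - r(57) = 24450 - 1*(-10) = 24450 + 10 = 24460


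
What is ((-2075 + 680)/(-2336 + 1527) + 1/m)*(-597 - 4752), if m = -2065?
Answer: -15404403234/1670585 ≈ -9221.0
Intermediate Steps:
((-2075 + 680)/(-2336 + 1527) + 1/m)*(-597 - 4752) = ((-2075 + 680)/(-2336 + 1527) + 1/(-2065))*(-597 - 4752) = (-1395/(-809) - 1/2065)*(-5349) = (-1395*(-1/809) - 1/2065)*(-5349) = (1395/809 - 1/2065)*(-5349) = (2879866/1670585)*(-5349) = -15404403234/1670585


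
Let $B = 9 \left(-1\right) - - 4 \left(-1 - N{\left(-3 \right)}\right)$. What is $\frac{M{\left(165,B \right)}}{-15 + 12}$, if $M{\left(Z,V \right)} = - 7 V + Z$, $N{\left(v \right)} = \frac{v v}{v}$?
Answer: $- \frac{172}{3} \approx -57.333$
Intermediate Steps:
$N{\left(v \right)} = v$ ($N{\left(v \right)} = \frac{v^{2}}{v} = v$)
$B = -1$ ($B = 9 \left(-1\right) - - 4 \left(-1 - -3\right) = -9 - - 4 \left(-1 + 3\right) = -9 - \left(-4\right) 2 = -9 - -8 = -9 + 8 = -1$)
$M{\left(Z,V \right)} = Z - 7 V$
$\frac{M{\left(165,B \right)}}{-15 + 12} = \frac{165 - -7}{-15 + 12} = \frac{165 + 7}{-3} = \left(- \frac{1}{3}\right) 172 = - \frac{172}{3}$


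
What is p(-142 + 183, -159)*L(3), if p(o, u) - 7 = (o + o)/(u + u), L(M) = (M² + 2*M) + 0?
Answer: 5360/53 ≈ 101.13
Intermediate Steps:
L(M) = M² + 2*M
p(o, u) = 7 + o/u (p(o, u) = 7 + (o + o)/(u + u) = 7 + (2*o)/((2*u)) = 7 + (2*o)*(1/(2*u)) = 7 + o/u)
p(-142 + 183, -159)*L(3) = (7 + (-142 + 183)/(-159))*(3*(2 + 3)) = (7 + 41*(-1/159))*(3*5) = (7 - 41/159)*15 = (1072/159)*15 = 5360/53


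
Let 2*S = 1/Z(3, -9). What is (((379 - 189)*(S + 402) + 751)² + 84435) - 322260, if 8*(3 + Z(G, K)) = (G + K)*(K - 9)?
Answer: 2624103962656/441 ≈ 5.9503e+9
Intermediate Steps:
Z(G, K) = -3 + (-9 + K)*(G + K)/8 (Z(G, K) = -3 + ((G + K)*(K - 9))/8 = -3 + ((G + K)*(-9 + K))/8 = -3 + ((-9 + K)*(G + K))/8 = -3 + (-9 + K)*(G + K)/8)
S = 1/21 (S = 1/(2*(-3 - 9/8*3 - 9/8*(-9) + (⅛)*(-9)² + (⅛)*3*(-9))) = 1/(2*(-3 - 27/8 + 81/8 + (⅛)*81 - 27/8)) = 1/(2*(-3 - 27/8 + 81/8 + 81/8 - 27/8)) = 1/(2*(21/2)) = (½)*(2/21) = 1/21 ≈ 0.047619)
(((379 - 189)*(S + 402) + 751)² + 84435) - 322260 = (((379 - 189)*(1/21 + 402) + 751)² + 84435) - 322260 = ((190*(8443/21) + 751)² + 84435) - 322260 = ((1604170/21 + 751)² + 84435) - 322260 = ((1619941/21)² + 84435) - 322260 = (2624208843481/441 + 84435) - 322260 = 2624246079316/441 - 322260 = 2624103962656/441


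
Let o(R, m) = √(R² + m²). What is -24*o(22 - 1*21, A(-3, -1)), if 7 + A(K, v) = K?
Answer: -24*√101 ≈ -241.20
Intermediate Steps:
A(K, v) = -7 + K
-24*o(22 - 1*21, A(-3, -1)) = -24*√((22 - 1*21)² + (-7 - 3)²) = -24*√((22 - 21)² + (-10)²) = -24*√(1² + 100) = -24*√(1 + 100) = -24*√101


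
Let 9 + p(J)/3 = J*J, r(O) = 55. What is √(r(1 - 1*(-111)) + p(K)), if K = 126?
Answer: 2*√11914 ≈ 218.30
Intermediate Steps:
p(J) = -27 + 3*J² (p(J) = -27 + 3*(J*J) = -27 + 3*J²)
√(r(1 - 1*(-111)) + p(K)) = √(55 + (-27 + 3*126²)) = √(55 + (-27 + 3*15876)) = √(55 + (-27 + 47628)) = √(55 + 47601) = √47656 = 2*√11914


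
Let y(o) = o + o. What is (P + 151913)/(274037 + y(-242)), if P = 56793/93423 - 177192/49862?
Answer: 14314766532/25777407217 ≈ 0.55532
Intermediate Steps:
y(o) = 2*o
P = -1943075/659623 (P = 56793*(1/93423) - 177192*1/49862 = 1721/2831 - 828/233 = -1943075/659623 ≈ -2.9457)
(P + 151913)/(274037 + y(-242)) = (-1943075/659623 + 151913)/(274037 + 2*(-242)) = 100203365724/(659623*(274037 - 484)) = (100203365724/659623)/273553 = (100203365724/659623)*(1/273553) = 14314766532/25777407217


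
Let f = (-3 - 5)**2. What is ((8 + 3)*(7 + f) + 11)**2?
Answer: 627264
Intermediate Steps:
f = 64 (f = (-8)**2 = 64)
((8 + 3)*(7 + f) + 11)**2 = ((8 + 3)*(7 + 64) + 11)**2 = (11*71 + 11)**2 = (781 + 11)**2 = 792**2 = 627264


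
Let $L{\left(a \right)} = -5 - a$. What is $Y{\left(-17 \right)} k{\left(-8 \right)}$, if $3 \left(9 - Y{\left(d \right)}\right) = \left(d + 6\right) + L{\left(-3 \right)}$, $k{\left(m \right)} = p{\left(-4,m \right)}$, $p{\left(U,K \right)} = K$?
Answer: $- \frac{320}{3} \approx -106.67$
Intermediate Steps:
$k{\left(m \right)} = m$
$Y{\left(d \right)} = \frac{23}{3} - \frac{d}{3}$ ($Y{\left(d \right)} = 9 - \frac{\left(d + 6\right) - 2}{3} = 9 - \frac{\left(6 + d\right) + \left(-5 + 3\right)}{3} = 9 - \frac{\left(6 + d\right) - 2}{3} = 9 - \frac{4 + d}{3} = 9 - \left(\frac{4}{3} + \frac{d}{3}\right) = \frac{23}{3} - \frac{d}{3}$)
$Y{\left(-17 \right)} k{\left(-8 \right)} = \left(\frac{23}{3} - - \frac{17}{3}\right) \left(-8\right) = \left(\frac{23}{3} + \frac{17}{3}\right) \left(-8\right) = \frac{40}{3} \left(-8\right) = - \frac{320}{3}$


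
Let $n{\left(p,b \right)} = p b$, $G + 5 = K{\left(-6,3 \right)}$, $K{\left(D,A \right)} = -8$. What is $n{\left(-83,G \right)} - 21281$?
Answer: $-20202$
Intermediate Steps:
$G = -13$ ($G = -5 - 8 = -13$)
$n{\left(p,b \right)} = b p$
$n{\left(-83,G \right)} - 21281 = \left(-13\right) \left(-83\right) - 21281 = 1079 - 21281 = -20202$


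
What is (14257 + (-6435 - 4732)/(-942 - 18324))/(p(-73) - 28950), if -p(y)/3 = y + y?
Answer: -21129733/42254784 ≈ -0.50006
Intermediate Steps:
p(y) = -6*y (p(y) = -3*(y + y) = -6*y)
(14257 + (-6435 - 4732)/(-942 - 18324))/(p(-73) - 28950) = (14257 + (-6435 - 4732)/(-942 - 18324))/(-6*(-73) - 28950) = (14257 - 11167/(-19266))/(438 - 28950) = (14257 - 11167*(-1/19266))/(-28512) = (14257 + 859/1482)*(-1/28512) = (21129733/1482)*(-1/28512) = -21129733/42254784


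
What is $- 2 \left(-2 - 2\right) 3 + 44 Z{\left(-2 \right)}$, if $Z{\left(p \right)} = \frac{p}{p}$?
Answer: $68$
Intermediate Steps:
$Z{\left(p \right)} = 1$
$- 2 \left(-2 - 2\right) 3 + 44 Z{\left(-2 \right)} = - 2 \left(-2 - 2\right) 3 + 44 \cdot 1 = \left(-2\right) \left(-4\right) 3 + 44 = 8 \cdot 3 + 44 = 24 + 44 = 68$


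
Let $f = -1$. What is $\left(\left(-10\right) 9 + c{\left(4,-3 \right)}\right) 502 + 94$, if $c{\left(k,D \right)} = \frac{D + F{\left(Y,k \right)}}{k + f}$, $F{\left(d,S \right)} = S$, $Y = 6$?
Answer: $- \frac{134756}{3} \approx -44919.0$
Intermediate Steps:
$c{\left(k,D \right)} = \frac{D + k}{-1 + k}$ ($c{\left(k,D \right)} = \frac{D + k}{k - 1} = \frac{D + k}{-1 + k}$)
$\left(\left(-10\right) 9 + c{\left(4,-3 \right)}\right) 502 + 94 = \left(\left(-10\right) 9 + \frac{-3 + 4}{-1 + 4}\right) 502 + 94 = \left(-90 + \frac{1}{3} \cdot 1\right) 502 + 94 = \left(-90 + \frac{1}{3}\right) 502 + 94 = \left(- \frac{269}{3}\right) 502 + 94 = - \frac{135038}{3} + 94 = - \frac{134756}{3}$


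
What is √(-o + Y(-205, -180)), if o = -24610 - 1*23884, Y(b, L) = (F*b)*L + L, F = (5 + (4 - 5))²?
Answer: √638714 ≈ 799.20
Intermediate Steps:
F = 16 (F = (5 - 1)² = 4² = 16)
Y(b, L) = L + 16*L*b (Y(b, L) = (16*b)*L + L = 16*L*b + L = L + 16*L*b)
o = -48494 (o = -24610 - 23884 = -48494)
√(-o + Y(-205, -180)) = √(-1*(-48494) - 180*(1 + 16*(-205))) = √(48494 - 180*(1 - 3280)) = √(48494 - 180*(-3279)) = √(48494 + 590220) = √638714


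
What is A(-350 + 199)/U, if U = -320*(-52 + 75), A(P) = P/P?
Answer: -1/7360 ≈ -0.00013587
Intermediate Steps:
A(P) = 1
U = -7360 (U = -320*23 = -7360)
A(-350 + 199)/U = 1/(-7360) = 1*(-1/7360) = -1/7360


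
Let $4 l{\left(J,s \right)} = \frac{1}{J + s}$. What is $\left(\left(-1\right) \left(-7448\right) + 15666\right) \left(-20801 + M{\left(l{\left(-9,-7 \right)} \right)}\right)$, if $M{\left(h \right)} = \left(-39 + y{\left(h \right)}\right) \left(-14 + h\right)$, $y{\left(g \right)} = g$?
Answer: $- \frac{958781282459}{2048} \approx -4.6815 \cdot 10^{8}$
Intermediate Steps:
$l{\left(J,s \right)} = \frac{1}{4 \left(J + s\right)}$
$M{\left(h \right)} = \left(-39 + h\right) \left(-14 + h\right)$
$\left(\left(-1\right) \left(-7448\right) + 15666\right) \left(-20801 + M{\left(l{\left(-9,-7 \right)} \right)}\right) = \left(\left(-1\right) \left(-7448\right) + 15666\right) \left(-20801 + \left(546 + \left(\frac{1}{4 \left(-9 - 7\right)}\right)^{2} - 53 \frac{1}{4 \left(-9 - 7\right)}\right)\right) = \left(7448 + 15666\right) \left(-20801 + \left(546 + \left(\frac{1}{4 \left(-16\right)}\right)^{2} - 53 \frac{1}{4 \left(-16\right)}\right)\right) = 23114 \left(-20801 + \left(546 + \left(\frac{1}{4} \left(- \frac{1}{16}\right)\right)^{2} - 53 \cdot \frac{1}{4} \left(- \frac{1}{16}\right)\right)\right) = 23114 \left(-20801 + \left(546 + \left(- \frac{1}{64}\right)^{2} - - \frac{53}{64}\right)\right) = 23114 \left(-20801 + \left(546 + \frac{1}{4096} + \frac{53}{64}\right)\right) = 23114 \left(-20801 + \frac{2239809}{4096}\right) = 23114 \left(- \frac{82961087}{4096}\right) = - \frac{958781282459}{2048}$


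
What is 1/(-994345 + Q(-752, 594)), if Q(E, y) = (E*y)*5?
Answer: -1/3227785 ≈ -3.0981e-7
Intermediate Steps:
Q(E, y) = 5*E*y
1/(-994345 + Q(-752, 594)) = 1/(-994345 + 5*(-752)*594) = 1/(-994345 - 2233440) = 1/(-3227785) = -1/3227785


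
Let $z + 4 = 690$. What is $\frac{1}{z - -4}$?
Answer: $\frac{1}{690} \approx 0.0014493$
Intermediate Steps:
$z = 686$ ($z = -4 + 690 = 686$)
$\frac{1}{z - -4} = \frac{1}{686 - -4} = \frac{1}{686 + \left(-11 + 15\right)} = \frac{1}{686 + 4} = \frac{1}{690}$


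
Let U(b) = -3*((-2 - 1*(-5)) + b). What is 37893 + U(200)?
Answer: 37284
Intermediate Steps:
U(b) = -9 - 3*b (U(b) = -3*((-2 + 5) + b) = -3*(3 + b) = -9 - 3*b)
37893 + U(200) = 37893 + (-9 - 3*200) = 37893 + (-9 - 600) = 37893 - 609 = 37284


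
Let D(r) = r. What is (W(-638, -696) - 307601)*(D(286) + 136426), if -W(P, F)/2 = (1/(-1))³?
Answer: -42052474488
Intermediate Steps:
W(P, F) = 2 (W(P, F) = -2*(1/(-1))³ = -2*(-1)³ = -2*(-1) = 2)
(W(-638, -696) - 307601)*(D(286) + 136426) = (2 - 307601)*(286 + 136426) = -307599*136712 = -42052474488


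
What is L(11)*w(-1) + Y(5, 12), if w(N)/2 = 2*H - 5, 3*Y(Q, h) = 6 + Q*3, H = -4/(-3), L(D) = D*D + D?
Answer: -609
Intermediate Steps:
L(D) = D + D² (L(D) = D² + D = D + D²)
H = 4/3 (H = -4*(-⅓) = 4/3 ≈ 1.3333)
Y(Q, h) = 2 + Q (Y(Q, h) = (6 + Q*3)/3 = (6 + 3*Q)/3 = 2 + Q)
w(N) = -14/3 (w(N) = 2*(2*(4/3) - 5) = 2*(8/3 - 5) = 2*(-7/3) = -14/3)
L(11)*w(-1) + Y(5, 12) = (11*(1 + 11))*(-14/3) + (2 + 5) = (11*12)*(-14/3) + 7 = 132*(-14/3) + 7 = -616 + 7 = -609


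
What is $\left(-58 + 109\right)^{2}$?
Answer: $2601$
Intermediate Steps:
$\left(-58 + 109\right)^{2} = 51^{2} = 2601$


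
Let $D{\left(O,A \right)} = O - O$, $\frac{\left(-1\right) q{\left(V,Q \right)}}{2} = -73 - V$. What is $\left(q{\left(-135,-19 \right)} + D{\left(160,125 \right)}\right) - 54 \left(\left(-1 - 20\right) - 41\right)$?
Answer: $3224$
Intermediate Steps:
$q{\left(V,Q \right)} = 146 + 2 V$ ($q{\left(V,Q \right)} = - 2 \left(-73 - V\right) = 146 + 2 V$)
$D{\left(O,A \right)} = 0$
$\left(q{\left(-135,-19 \right)} + D{\left(160,125 \right)}\right) - 54 \left(\left(-1 - 20\right) - 41\right) = \left(\left(146 + 2 \left(-135\right)\right) + 0\right) - 54 \left(\left(-1 - 20\right) - 41\right) = \left(\left(146 - 270\right) + 0\right) - 54 \left(\left(-1 - 20\right) - 41\right) = \left(-124 + 0\right) - 54 \left(-21 - 41\right) = -124 - -3348 = -124 + 3348 = 3224$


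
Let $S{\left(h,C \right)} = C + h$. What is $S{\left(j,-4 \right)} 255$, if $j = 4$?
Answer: $0$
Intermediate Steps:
$S{\left(j,-4 \right)} 255 = \left(-4 + 4\right) 255 = 0 \cdot 255 = 0$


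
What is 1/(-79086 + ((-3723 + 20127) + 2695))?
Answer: -1/59987 ≈ -1.6670e-5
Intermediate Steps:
1/(-79086 + ((-3723 + 20127) + 2695)) = 1/(-79086 + (16404 + 2695)) = 1/(-79086 + 19099) = 1/(-59987) = -1/59987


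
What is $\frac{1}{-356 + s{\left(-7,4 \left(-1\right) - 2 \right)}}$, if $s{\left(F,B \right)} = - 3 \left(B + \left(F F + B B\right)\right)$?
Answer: $- \frac{1}{593} \approx -0.0016863$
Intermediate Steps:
$s{\left(F,B \right)} = - 3 B - 3 B^{2} - 3 F^{2}$ ($s{\left(F,B \right)} = - 3 \left(B + \left(F^{2} + B^{2}\right)\right) = - 3 \left(B + \left(B^{2} + F^{2}\right)\right) = - 3 \left(B + B^{2} + F^{2}\right) = - 3 B - 3 B^{2} - 3 F^{2}$)
$\frac{1}{-356 + s{\left(-7,4 \left(-1\right) - 2 \right)}} = \frac{1}{-356 - \left(147 + 3 \left(4 \left(-1\right) - 2\right)^{2} + 3 \left(4 \left(-1\right) - 2\right)\right)} = \frac{1}{-356 - \left(147 + 3 \left(-4 - 2\right)^{2} + 3 \left(-4 - 2\right)\right)} = \frac{1}{-356 - \left(129 + 108\right)} = \frac{1}{-356 - 237} = \frac{1}{-593} = - \frac{1}{593}$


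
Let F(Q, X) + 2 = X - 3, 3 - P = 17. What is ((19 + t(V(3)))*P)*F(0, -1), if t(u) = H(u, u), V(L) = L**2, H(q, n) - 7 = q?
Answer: 2940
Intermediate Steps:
P = -14 (P = 3 - 1*17 = 3 - 17 = -14)
H(q, n) = 7 + q
t(u) = 7 + u
F(Q, X) = -5 + X (F(Q, X) = -2 + (X - 3) = -2 + (-3 + X) = -5 + X)
((19 + t(V(3)))*P)*F(0, -1) = ((19 + (7 + 3**2))*(-14))*(-5 - 1) = ((19 + (7 + 9))*(-14))*(-6) = ((19 + 16)*(-14))*(-6) = (35*(-14))*(-6) = -490*(-6) = 2940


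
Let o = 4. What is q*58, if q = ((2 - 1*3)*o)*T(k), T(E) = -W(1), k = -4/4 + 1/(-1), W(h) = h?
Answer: 232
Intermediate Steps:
k = -2 (k = -4*¼ + 1*(-1) = -1 - 1 = -2)
T(E) = -1 (T(E) = -1*1 = -1)
q = 4 (q = ((2 - 1*3)*4)*(-1) = ((2 - 3)*4)*(-1) = -1*4*(-1) = -4*(-1) = 4)
q*58 = 4*58 = 232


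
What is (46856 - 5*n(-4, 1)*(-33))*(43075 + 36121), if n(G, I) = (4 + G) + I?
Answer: 3723875116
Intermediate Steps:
n(G, I) = 4 + G + I
(46856 - 5*n(-4, 1)*(-33))*(43075 + 36121) = (46856 - 5*(4 - 4 + 1)*(-33))*(43075 + 36121) = (46856 - 5*1*(-33))*79196 = (46856 - 5*(-33))*79196 = (46856 + 165)*79196 = 47021*79196 = 3723875116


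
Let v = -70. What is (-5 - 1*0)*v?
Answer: 350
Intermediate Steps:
(-5 - 1*0)*v = (-5 - 1*0)*(-70) = (-5 + 0)*(-70) = -5*(-70) = 350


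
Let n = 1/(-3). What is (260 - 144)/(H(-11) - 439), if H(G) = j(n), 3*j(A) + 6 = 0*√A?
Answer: -116/441 ≈ -0.26304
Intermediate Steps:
n = -⅓ ≈ -0.33333
j(A) = -2 (j(A) = -2 + (0*√A)/3 = -2 + (⅓)*0 = -2 + 0 = -2)
H(G) = -2
(260 - 144)/(H(-11) - 439) = (260 - 144)/(-2 - 439) = 116/(-441) = 116*(-1/441) = -116/441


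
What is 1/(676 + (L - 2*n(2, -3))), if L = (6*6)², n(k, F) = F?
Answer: 1/1978 ≈ 0.00050556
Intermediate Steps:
L = 1296 (L = 36² = 1296)
1/(676 + (L - 2*n(2, -3))) = 1/(676 + (1296 - 2*(-3))) = 1/(676 + (1296 + 6)) = 1/(676 + 1302) = 1/1978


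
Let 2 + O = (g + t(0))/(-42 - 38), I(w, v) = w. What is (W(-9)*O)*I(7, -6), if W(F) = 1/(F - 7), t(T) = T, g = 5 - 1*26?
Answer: 973/1280 ≈ 0.76016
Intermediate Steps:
g = -21 (g = 5 - 26 = -21)
W(F) = 1/(-7 + F)
O = -139/80 (O = -2 + (-21 + 0)/(-42 - 38) = -2 - 21/(-80) = -2 - 21*(-1/80) = -2 + 21/80 = -139/80 ≈ -1.7375)
(W(-9)*O)*I(7, -6) = (-139/80/(-7 - 9))*7 = (-139/80/(-16))*7 = -1/16*(-139/80)*7 = (139/1280)*7 = 973/1280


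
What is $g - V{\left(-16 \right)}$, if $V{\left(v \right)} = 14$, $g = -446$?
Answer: $-460$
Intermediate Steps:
$g - V{\left(-16 \right)} = -446 - 14 = -460$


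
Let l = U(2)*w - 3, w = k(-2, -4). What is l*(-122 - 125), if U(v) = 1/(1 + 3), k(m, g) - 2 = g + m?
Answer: 988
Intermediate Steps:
k(m, g) = 2 + g + m (k(m, g) = 2 + (g + m) = 2 + g + m)
w = -4 (w = 2 - 4 - 2 = -4)
U(v) = ¼ (U(v) = 1/4 = ¼)
l = -4 (l = (¼)*(-4) - 3 = -1 - 3 = -4)
l*(-122 - 125) = -4*(-122 - 125) = -4*(-247) = 988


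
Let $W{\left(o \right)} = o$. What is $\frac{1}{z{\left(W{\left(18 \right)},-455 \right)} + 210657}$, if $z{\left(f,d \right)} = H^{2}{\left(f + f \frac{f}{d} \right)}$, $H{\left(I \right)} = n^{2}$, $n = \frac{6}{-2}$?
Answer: $\frac{1}{210738} \approx 4.7452 \cdot 10^{-6}$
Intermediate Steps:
$n = -3$ ($n = 6 \left(- \frac{1}{2}\right) = -3$)
$H{\left(I \right)} = 9$ ($H{\left(I \right)} = \left(-3\right)^{2} = 9$)
$z{\left(f,d \right)} = 81$ ($z{\left(f,d \right)} = 9^{2} = 81$)
$\frac{1}{z{\left(W{\left(18 \right)},-455 \right)} + 210657} = \frac{1}{81 + 210657} = \frac{1}{210738}$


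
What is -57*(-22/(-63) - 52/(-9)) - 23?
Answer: -7817/21 ≈ -372.24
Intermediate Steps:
-57*(-22/(-63) - 52/(-9)) - 23 = -57*(-22*(-1/63) - 52*(-⅑)) - 23 = -57*(22/63 + 52/9) - 23 = -57*386/63 - 23 = -7334/21 - 23 = -7817/21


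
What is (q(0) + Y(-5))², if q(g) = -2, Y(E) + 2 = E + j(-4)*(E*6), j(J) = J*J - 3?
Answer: 159201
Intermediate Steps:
j(J) = -3 + J² (j(J) = J² - 3 = -3 + J²)
Y(E) = -2 + 79*E (Y(E) = -2 + (E + (-3 + (-4)²)*(E*6)) = -2 + (E + (-3 + 16)*(6*E)) = -2 + (E + 13*(6*E)) = -2 + (E + 78*E) = -2 + 79*E)
(q(0) + Y(-5))² = (-2 + (-2 + 79*(-5)))² = (-2 + (-2 - 395))² = (-2 - 397)² = (-399)² = 159201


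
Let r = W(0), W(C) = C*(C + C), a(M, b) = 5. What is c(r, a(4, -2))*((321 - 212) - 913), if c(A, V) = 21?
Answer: -16884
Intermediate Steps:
W(C) = 2*C² (W(C) = C*(2*C) = 2*C²)
r = 0 (r = 2*0² = 2*0 = 0)
c(r, a(4, -2))*((321 - 212) - 913) = 21*((321 - 212) - 913) = 21*(109 - 913) = 21*(-804) = -16884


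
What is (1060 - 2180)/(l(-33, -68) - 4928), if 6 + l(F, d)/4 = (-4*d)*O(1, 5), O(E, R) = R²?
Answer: -140/2781 ≈ -0.050342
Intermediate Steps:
l(F, d) = -24 - 400*d (l(F, d) = -24 + 4*(-4*d*5²) = -24 + 4*(-4*d*25) = -24 + 4*(-100*d) = -24 - 400*d)
(1060 - 2180)/(l(-33, -68) - 4928) = (1060 - 2180)/((-24 - 400*(-68)) - 4928) = -1120/((-24 + 27200) - 4928) = -1120/(27176 - 4928) = -1120/22248 = -1120*1/22248 = -140/2781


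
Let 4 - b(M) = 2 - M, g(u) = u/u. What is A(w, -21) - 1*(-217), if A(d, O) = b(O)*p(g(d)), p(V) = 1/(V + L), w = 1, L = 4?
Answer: 1066/5 ≈ 213.20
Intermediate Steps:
g(u) = 1
p(V) = 1/(4 + V) (p(V) = 1/(V + 4) = 1/(4 + V))
b(M) = 2 + M (b(M) = 4 - (2 - M) = 4 + (-2 + M) = 2 + M)
A(d, O) = ⅖ + O/5 (A(d, O) = (2 + O)/(4 + 1) = (2 + O)/5 = (2 + O)*(⅕) = ⅖ + O/5)
A(w, -21) - 1*(-217) = (⅖ + (⅕)*(-21)) - 1*(-217) = (⅖ - 21/5) + 217 = -19/5 + 217 = 1066/5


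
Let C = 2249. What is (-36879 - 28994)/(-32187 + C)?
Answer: 65873/29938 ≈ 2.2003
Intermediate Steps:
(-36879 - 28994)/(-32187 + C) = (-36879 - 28994)/(-32187 + 2249) = -65873/(-29938) = -65873*(-1/29938) = 65873/29938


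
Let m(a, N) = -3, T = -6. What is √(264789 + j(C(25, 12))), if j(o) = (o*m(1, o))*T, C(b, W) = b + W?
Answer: 3*√29495 ≈ 515.22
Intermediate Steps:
C(b, W) = W + b
j(o) = 18*o (j(o) = (o*(-3))*(-6) = -3*o*(-6) = 18*o)
√(264789 + j(C(25, 12))) = √(264789 + 18*(12 + 25)) = √(264789 + 18*37) = √(264789 + 666) = √265455 = 3*√29495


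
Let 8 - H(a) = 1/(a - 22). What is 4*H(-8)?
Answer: 482/15 ≈ 32.133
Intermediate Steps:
H(a) = 8 - 1/(-22 + a) (H(a) = 8 - 1/(a - 22) = 8 - 1/(-22 + a))
4*H(-8) = 4*((-177 + 8*(-8))/(-22 - 8)) = 4*((-177 - 64)/(-30)) = 4*(-1/30*(-241)) = 4*(241/30) = 482/15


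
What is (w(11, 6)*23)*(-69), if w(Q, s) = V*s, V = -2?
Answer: 19044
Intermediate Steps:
w(Q, s) = -2*s
(w(11, 6)*23)*(-69) = (-2*6*23)*(-69) = -12*23*(-69) = -276*(-69) = 19044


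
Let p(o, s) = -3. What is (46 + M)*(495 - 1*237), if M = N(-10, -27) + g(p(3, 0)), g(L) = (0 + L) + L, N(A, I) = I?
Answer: 3354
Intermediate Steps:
g(L) = 2*L (g(L) = L + L = 2*L)
M = -33 (M = -27 + 2*(-3) = -27 - 6 = -33)
(46 + M)*(495 - 1*237) = (46 - 33)*(495 - 1*237) = 13*(495 - 237) = 13*258 = 3354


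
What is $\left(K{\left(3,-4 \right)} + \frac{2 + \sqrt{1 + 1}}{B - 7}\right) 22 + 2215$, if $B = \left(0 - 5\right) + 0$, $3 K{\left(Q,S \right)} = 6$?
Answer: $\frac{6766}{3} - \frac{11 \sqrt{2}}{6} \approx 2252.7$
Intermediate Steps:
$K{\left(Q,S \right)} = 2$ ($K{\left(Q,S \right)} = \frac{1}{3} \cdot 6 = 2$)
$B = -5$ ($B = -5 + 0 = -5$)
$\left(K{\left(3,-4 \right)} + \frac{2 + \sqrt{1 + 1}}{B - 7}\right) 22 + 2215 = \left(2 + \frac{2 + \sqrt{1 + 1}}{-5 - 7}\right) 22 + 2215 = \left(2 + \frac{2 + \sqrt{2}}{-12}\right) 22 + 2215 = \left(2 + \left(2 + \sqrt{2}\right) \left(- \frac{1}{12}\right)\right) 22 + 2215 = \left(2 - \left(\frac{1}{6} + \frac{\sqrt{2}}{12}\right)\right) 22 + 2215 = \left(\frac{11}{6} - \frac{\sqrt{2}}{12}\right) 22 + 2215 = \left(\frac{121}{3} - \frac{11 \sqrt{2}}{6}\right) + 2215 = \frac{6766}{3} - \frac{11 \sqrt{2}}{6}$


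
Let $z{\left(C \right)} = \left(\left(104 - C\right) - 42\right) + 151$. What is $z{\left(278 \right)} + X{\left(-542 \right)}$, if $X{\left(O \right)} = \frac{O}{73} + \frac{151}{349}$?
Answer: $- \frac{1834140}{25477} \approx -71.992$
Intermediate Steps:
$z{\left(C \right)} = 213 - C$ ($z{\left(C \right)} = \left(62 - C\right) + 151 = 213 - C$)
$X{\left(O \right)} = \frac{151}{349} + \frac{O}{73}$ ($X{\left(O \right)} = O \frac{1}{73} + 151 \cdot \frac{1}{349} = \frac{O}{73} + \frac{151}{349} = \frac{151}{349} + \frac{O}{73}$)
$z{\left(278 \right)} + X{\left(-542 \right)} = \left(213 - 278\right) + \left(\frac{151}{349} + \frac{1}{73} \left(-542\right)\right) = \left(213 - 278\right) + \left(\frac{151}{349} - \frac{542}{73}\right) = -65 - \frac{178135}{25477} = - \frac{1834140}{25477}$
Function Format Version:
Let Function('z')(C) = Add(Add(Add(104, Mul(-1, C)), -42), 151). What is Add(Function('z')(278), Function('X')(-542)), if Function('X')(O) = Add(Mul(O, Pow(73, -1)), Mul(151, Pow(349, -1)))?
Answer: Rational(-1834140, 25477) ≈ -71.992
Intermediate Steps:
Function('z')(C) = Add(213, Mul(-1, C)) (Function('z')(C) = Add(Add(62, Mul(-1, C)), 151) = Add(213, Mul(-1, C)))
Function('X')(O) = Add(Rational(151, 349), Mul(Rational(1, 73), O)) (Function('X')(O) = Add(Mul(O, Rational(1, 73)), Mul(151, Rational(1, 349))) = Add(Mul(Rational(1, 73), O), Rational(151, 349)) = Add(Rational(151, 349), Mul(Rational(1, 73), O)))
Add(Function('z')(278), Function('X')(-542)) = Add(Add(213, Mul(-1, 278)), Add(Rational(151, 349), Mul(Rational(1, 73), -542))) = Add(Add(213, -278), Add(Rational(151, 349), Rational(-542, 73))) = Add(-65, Rational(-178135, 25477)) = Rational(-1834140, 25477)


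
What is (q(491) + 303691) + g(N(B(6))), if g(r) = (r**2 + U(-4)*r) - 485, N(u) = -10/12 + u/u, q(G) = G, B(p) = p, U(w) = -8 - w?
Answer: 10933069/36 ≈ 3.0370e+5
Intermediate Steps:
N(u) = 1/6 (N(u) = -10*1/12 + 1 = -5/6 + 1 = 1/6)
g(r) = -485 + r**2 - 4*r (g(r) = (r**2 + (-8 - 1*(-4))*r) - 485 = (r**2 + (-8 + 4)*r) - 485 = (r**2 - 4*r) - 485 = -485 + r**2 - 4*r)
(q(491) + 303691) + g(N(B(6))) = (491 + 303691) + (-485 + (1/6)**2 - 4*1/6) = 304182 + (-485 + 1/36 - 2/3) = 304182 - 17483/36 = 10933069/36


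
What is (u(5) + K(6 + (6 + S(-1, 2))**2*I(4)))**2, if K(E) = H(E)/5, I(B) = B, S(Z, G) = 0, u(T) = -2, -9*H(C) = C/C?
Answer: 8281/2025 ≈ 4.0894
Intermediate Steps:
H(C) = -1/9 (H(C) = -C/(9*C) = -1/9*1 = -1/9)
K(E) = -1/45 (K(E) = -1/9/5 = -1/9*1/5 = -1/45)
(u(5) + K(6 + (6 + S(-1, 2))**2*I(4)))**2 = (-2 - 1/45)**2 = (-91/45)**2 = 8281/2025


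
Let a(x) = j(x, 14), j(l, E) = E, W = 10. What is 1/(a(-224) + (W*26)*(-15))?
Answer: -1/3886 ≈ -0.00025733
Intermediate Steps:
a(x) = 14
1/(a(-224) + (W*26)*(-15)) = 1/(14 + (10*26)*(-15)) = 1/(14 + 260*(-15)) = 1/(14 - 3900) = 1/(-3886) = -1/3886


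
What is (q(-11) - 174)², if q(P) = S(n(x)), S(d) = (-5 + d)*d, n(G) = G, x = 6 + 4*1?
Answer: 15376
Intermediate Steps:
x = 10 (x = 6 + 4 = 10)
S(d) = d*(-5 + d)
q(P) = 50 (q(P) = 10*(-5 + 10) = 10*5 = 50)
(q(-11) - 174)² = (50 - 174)² = (-124)² = 15376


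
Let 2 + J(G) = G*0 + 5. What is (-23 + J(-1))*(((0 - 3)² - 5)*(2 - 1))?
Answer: -80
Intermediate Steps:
J(G) = 3 (J(G) = -2 + (G*0 + 5) = -2 + (0 + 5) = -2 + 5 = 3)
(-23 + J(-1))*(((0 - 3)² - 5)*(2 - 1)) = (-23 + 3)*(((0 - 3)² - 5)*(2 - 1)) = -20*((-3)² - 5) = -20*(9 - 5) = -80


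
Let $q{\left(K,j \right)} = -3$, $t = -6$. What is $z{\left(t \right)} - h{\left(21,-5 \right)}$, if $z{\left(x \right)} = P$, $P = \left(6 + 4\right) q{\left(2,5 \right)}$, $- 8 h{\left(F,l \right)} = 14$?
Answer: $- \frac{113}{4} \approx -28.25$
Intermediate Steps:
$h{\left(F,l \right)} = - \frac{7}{4}$ ($h{\left(F,l \right)} = \left(- \frac{1}{8}\right) 14 = - \frac{7}{4}$)
$P = -30$ ($P = \left(6 + 4\right) \left(-3\right) = 10 \left(-3\right) = -30$)
$z{\left(x \right)} = -30$
$z{\left(t \right)} - h{\left(21,-5 \right)} = -30 - - \frac{7}{4} = -30 + \frac{7}{4} = - \frac{113}{4}$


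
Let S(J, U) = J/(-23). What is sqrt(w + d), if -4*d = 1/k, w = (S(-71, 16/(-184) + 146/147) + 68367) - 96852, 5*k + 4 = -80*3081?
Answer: I*sqrt(915381844651531047)/5669132 ≈ 168.77*I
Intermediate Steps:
k = -246484/5 (k = -4/5 + (-80*3081)/5 = -4/5 + (1/5)*(-246480) = -4/5 - 49296 = -246484/5 ≈ -49297.)
S(J, U) = -J/23 (S(J, U) = J*(-1/23) = -J/23)
w = -655084/23 (w = (-1/23*(-71) + 68367) - 96852 = (71/23 + 68367) - 96852 = 1572512/23 - 96852 = -655084/23 ≈ -28482.)
d = 5/985936 (d = -1/(4*(-246484/5)) = -1/4*(-5/246484) = 5/985936 ≈ 5.0713e-6)
sqrt(w + d) = sqrt(-655084/23 + 5/985936) = sqrt(-645870898509/22676528) = I*sqrt(915381844651531047)/5669132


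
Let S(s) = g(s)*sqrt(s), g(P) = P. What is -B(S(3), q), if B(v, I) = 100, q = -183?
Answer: -100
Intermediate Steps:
S(s) = s**(3/2) (S(s) = s*sqrt(s) = s**(3/2))
-B(S(3), q) = -1*100 = -100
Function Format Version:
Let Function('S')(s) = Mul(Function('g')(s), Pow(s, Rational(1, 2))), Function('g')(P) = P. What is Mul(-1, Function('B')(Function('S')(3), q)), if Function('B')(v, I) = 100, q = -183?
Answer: -100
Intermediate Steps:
Function('S')(s) = Pow(s, Rational(3, 2)) (Function('S')(s) = Mul(s, Pow(s, Rational(1, 2))) = Pow(s, Rational(3, 2)))
Mul(-1, Function('B')(Function('S')(3), q)) = Mul(-1, 100) = -100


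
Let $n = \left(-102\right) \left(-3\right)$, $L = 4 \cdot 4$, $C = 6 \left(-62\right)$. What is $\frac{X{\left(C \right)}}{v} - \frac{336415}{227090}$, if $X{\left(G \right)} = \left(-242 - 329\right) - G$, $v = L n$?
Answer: $- \frac{169227875}{111183264} \approx -1.5221$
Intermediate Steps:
$C = -372$
$L = 16$
$n = 306$
$v = 4896$ ($v = 16 \cdot 306 = 4896$)
$X{\left(G \right)} = -571 - G$ ($X{\left(G \right)} = \left(-242 - 329\right) - G = -571 - G$)
$\frac{X{\left(C \right)}}{v} - \frac{336415}{227090} = \frac{-571 - -372}{4896} - \frac{336415}{227090} = \left(-571 + 372\right) \frac{1}{4896} - \frac{67283}{45418} = \left(-199\right) \frac{1}{4896} - \frac{67283}{45418} = - \frac{199}{4896} - \frac{67283}{45418} = - \frac{169227875}{111183264}$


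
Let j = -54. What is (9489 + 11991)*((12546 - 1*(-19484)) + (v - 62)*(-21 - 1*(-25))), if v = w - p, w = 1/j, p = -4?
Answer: 6147175040/9 ≈ 6.8302e+8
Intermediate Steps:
w = -1/54 (w = 1/(-54) = -1/54 ≈ -0.018519)
v = 215/54 (v = -1/54 - 1*(-4) = -1/54 + 4 = 215/54 ≈ 3.9815)
(9489 + 11991)*((12546 - 1*(-19484)) + (v - 62)*(-21 - 1*(-25))) = (9489 + 11991)*((12546 - 1*(-19484)) + (215/54 - 62)*(-21 - 1*(-25))) = 21480*((12546 + 19484) - 3133*(-21 + 25)/54) = 21480*(32030 - 3133/54*4) = 21480*(32030 - 6266/27) = 21480*(858544/27) = 6147175040/9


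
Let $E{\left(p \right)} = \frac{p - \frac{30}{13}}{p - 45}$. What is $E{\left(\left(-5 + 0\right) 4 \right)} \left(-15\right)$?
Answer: $- \frac{870}{169} \approx -5.1479$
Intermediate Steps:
$E{\left(p \right)} = \frac{- \frac{30}{13} + p}{-45 + p}$ ($E{\left(p \right)} = \frac{p - \frac{30}{13}}{-45 + p} = \frac{- \frac{30}{13} + p}{-45 + p}$)
$E{\left(\left(-5 + 0\right) 4 \right)} \left(-15\right) = \frac{- \frac{30}{13} + \left(-5 + 0\right) 4}{-45 + \left(-5 + 0\right) 4} \left(-15\right) = \frac{- \frac{30}{13} - 20}{-45 - 20} \left(-15\right) = \frac{1}{-65} \left(- \frac{290}{13}\right) \left(-15\right) = \left(- \frac{1}{65}\right) \left(- \frac{290}{13}\right) \left(-15\right) = \frac{58}{169} \left(-15\right) = - \frac{870}{169}$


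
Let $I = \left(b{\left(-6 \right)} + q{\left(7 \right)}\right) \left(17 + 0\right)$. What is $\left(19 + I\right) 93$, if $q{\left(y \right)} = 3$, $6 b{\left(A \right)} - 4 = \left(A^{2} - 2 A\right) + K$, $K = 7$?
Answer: $\frac{44113}{2} \approx 22057.0$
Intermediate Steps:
$b{\left(A \right)} = \frac{11}{6} - \frac{A}{3} + \frac{A^{2}}{6}$ ($b{\left(A \right)} = \frac{2}{3} + \frac{\left(A^{2} - 2 A\right) + 7}{6} = \frac{2}{3} + \frac{7 + A^{2} - 2 A}{6} = \frac{2}{3} + \left(\frac{7}{6} - \frac{A}{3} + \frac{A^{2}}{6}\right) = \frac{11}{6} - \frac{A}{3} + \frac{A^{2}}{6}$)
$I = \frac{1309}{6}$ ($I = \left(\left(\frac{11}{6} - -2 + \frac{\left(-6\right)^{2}}{6}\right) + 3\right) \left(17 + 0\right) = \left(\left(\frac{11}{6} + 2 + \frac{1}{6} \cdot 36\right) + 3\right) 17 = \left(\left(\frac{11}{6} + 2 + 6\right) + 3\right) 17 = \left(\frac{59}{6} + 3\right) 17 = \frac{77}{6} \cdot 17 = \frac{1309}{6} \approx 218.17$)
$\left(19 + I\right) 93 = \left(19 + \frac{1309}{6}\right) 93 = \frac{1423}{6} \cdot 93 = \frac{44113}{2}$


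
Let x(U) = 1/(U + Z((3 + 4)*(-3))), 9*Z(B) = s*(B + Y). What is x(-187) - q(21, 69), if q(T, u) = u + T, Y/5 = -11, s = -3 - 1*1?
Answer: -124119/1379 ≈ -90.006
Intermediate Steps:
s = -4 (s = -3 - 1 = -4)
Y = -55 (Y = 5*(-11) = -55)
Z(B) = 220/9 - 4*B/9 (Z(B) = (-4*(B - 55))/9 = (-4*(-55 + B))/9 = (220 - 4*B)/9 = 220/9 - 4*B/9)
q(T, u) = T + u
x(U) = 1/(304/9 + U) (x(U) = 1/(U + (220/9 - 4*(3 + 4)*(-3)/9)) = 1/(U + (220/9 - 28*(-3)/9)) = 1/(U + (220/9 - 4/9*(-21))) = 1/(U + (220/9 + 28/3)) = 1/(U + 304/9) = 1/(304/9 + U))
x(-187) - q(21, 69) = 9/(304 + 9*(-187)) - (21 + 69) = 9/(304 - 1683) - 1*90 = 9/(-1379) - 90 = 9*(-1/1379) - 90 = -9/1379 - 90 = -124119/1379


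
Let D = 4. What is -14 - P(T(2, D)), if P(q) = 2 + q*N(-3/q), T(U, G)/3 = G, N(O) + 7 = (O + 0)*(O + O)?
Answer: 133/2 ≈ 66.500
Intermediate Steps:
N(O) = -7 + 2*O**2 (N(O) = -7 + (O + 0)*(O + O) = -7 + O*(2*O) = -7 + 2*O**2)
T(U, G) = 3*G
P(q) = 2 + q*(-7 + 18/q**2) (P(q) = 2 + q*(-7 + 2*(-3/q)**2) = 2 + q*(-7 + 2*(9/q**2)) = 2 + q*(-7 + 18/q**2))
-14 - P(T(2, D)) = -14 - (2 - 21*4 + 18/((3*4))) = -14 - (2 - 7*12 + 18/12) = -14 - (2 - 84 + 18*(1/12)) = -14 - (2 - 84 + 3/2) = -14 - 1*(-161/2) = -14 + 161/2 = 133/2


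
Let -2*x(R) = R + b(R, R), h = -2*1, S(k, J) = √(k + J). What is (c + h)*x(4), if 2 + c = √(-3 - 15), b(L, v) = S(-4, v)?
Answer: 8 - 6*I*√2 ≈ 8.0 - 8.4853*I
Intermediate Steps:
S(k, J) = √(J + k)
b(L, v) = √(-4 + v) (b(L, v) = √(v - 4) = √(-4 + v))
h = -2
x(R) = -R/2 - √(-4 + R)/2 (x(R) = -(R + √(-4 + R))/2 = -R/2 - √(-4 + R)/2)
c = -2 + 3*I*√2 (c = -2 + √(-3 - 15) = -2 + √(-18) = -2 + 3*I*√2 ≈ -2.0 + 4.2426*I)
(c + h)*x(4) = ((-2 + 3*I*√2) - 2)*(-½*4 - √(-4 + 4)/2) = (-4 + 3*I*√2)*(-2 - √0/2) = (-4 + 3*I*√2)*(-2 - ½*0) = (-4 + 3*I*√2)*(-2 + 0) = (-4 + 3*I*√2)*(-2) = 8 - 6*I*√2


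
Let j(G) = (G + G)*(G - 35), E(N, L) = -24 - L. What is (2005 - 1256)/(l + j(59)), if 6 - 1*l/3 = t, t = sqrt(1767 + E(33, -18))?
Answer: 101650/386031 + 107*sqrt(1761)/386031 ≈ 0.27495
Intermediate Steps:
t = sqrt(1761) (t = sqrt(1767 + (-24 - 1*(-18))) = sqrt(1767 + (-24 + 18)) = sqrt(1767 - 6) = sqrt(1761) ≈ 41.964)
j(G) = 2*G*(-35 + G) (j(G) = (2*G)*(-35 + G) = 2*G*(-35 + G))
l = 18 - 3*sqrt(1761) ≈ -107.89
(2005 - 1256)/(l + j(59)) = (2005 - 1256)/((18 - 3*sqrt(1761)) + 2*59*(-35 + 59)) = 749/((18 - 3*sqrt(1761)) + 2*59*24) = 749/((18 - 3*sqrt(1761)) + 2832) = 749/(2850 - 3*sqrt(1761))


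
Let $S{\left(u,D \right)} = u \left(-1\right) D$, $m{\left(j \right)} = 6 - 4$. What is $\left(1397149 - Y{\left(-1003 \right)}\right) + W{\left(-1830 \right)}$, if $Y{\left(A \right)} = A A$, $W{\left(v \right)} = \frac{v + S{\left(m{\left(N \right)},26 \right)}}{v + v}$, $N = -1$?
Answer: $\frac{715787141}{1830} \approx 3.9114 \cdot 10^{5}$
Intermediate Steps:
$m{\left(j \right)} = 2$ ($m{\left(j \right)} = 6 - 4 = 2$)
$S{\left(u,D \right)} = - D u$ ($S{\left(u,D \right)} = - u D = - D u$)
$W{\left(v \right)} = \frac{-52 + v}{2 v}$ ($W{\left(v \right)} = \frac{v - 26 \cdot 2}{v + v} = \frac{v - 52}{2 v} = \left(-52 + v\right) \frac{1}{2 v} = \frac{-52 + v}{2 v}$)
$Y{\left(A \right)} = A^{2}$
$\left(1397149 - Y{\left(-1003 \right)}\right) + W{\left(-1830 \right)} = \left(1397149 - \left(-1003\right)^{2}\right) + \frac{-52 - 1830}{2 \left(-1830\right)} = \left(1397149 - 1006009\right) + \frac{1}{2} \left(- \frac{1}{1830}\right) \left(-1882\right) = \left(1397149 - 1006009\right) + \frac{941}{1830} = 391140 + \frac{941}{1830} = \frac{715787141}{1830}$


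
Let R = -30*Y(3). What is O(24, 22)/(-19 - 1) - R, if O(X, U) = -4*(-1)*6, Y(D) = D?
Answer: 444/5 ≈ 88.800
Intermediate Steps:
O(X, U) = 24 (O(X, U) = 4*6 = 24)
R = -90 (R = -30*3 = -90)
O(24, 22)/(-19 - 1) - R = 24/(-19 - 1) - 1*(-90) = 24/(-20) + 90 = -1/20*24 + 90 = -6/5 + 90 = 444/5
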